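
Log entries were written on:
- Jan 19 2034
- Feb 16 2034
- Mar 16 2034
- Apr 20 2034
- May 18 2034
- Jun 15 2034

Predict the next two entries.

Jul 20 2034, Aug 17 2034

Gaps: 28, 28, 35, 28, 28 days — a mix of 28 and 35. Every date is a Thursday.
Each is the 3rd Thursday of its month.
3rd Thursday of July 2034: Jul 20 2034.
August 2034 — 3rd Thursday is Aug 17 2034.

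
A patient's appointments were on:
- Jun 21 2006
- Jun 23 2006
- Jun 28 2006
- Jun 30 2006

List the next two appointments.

Jul 5 2006, Jul 7 2006

Every event lands on a Wednesday or Friday (gaps cycle 2, 5, 2).
So the schedule is: every Wednesday and Friday.
Next Wednesday: Jul 5 2006.
Next Friday: Jul 7 2006.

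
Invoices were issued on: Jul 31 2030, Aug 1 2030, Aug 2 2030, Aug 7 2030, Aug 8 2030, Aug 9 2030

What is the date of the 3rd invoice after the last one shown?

Aug 16 2030

Gaps: 1, 1, 5, 1, 1 days — not constant, but cyclic with period 3.
The events fall on every Wednesday, Thursday and Friday.
Next Wednesday: Aug 14 2030.
Next Thursday: Aug 15 2030.
Next Friday: Aug 16 2030.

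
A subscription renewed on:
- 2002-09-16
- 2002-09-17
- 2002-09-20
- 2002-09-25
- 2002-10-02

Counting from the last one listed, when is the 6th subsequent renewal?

Gaps: 1, 3, 5, 7 days — each gap is 2 larger than the previous one.
Next gap: 9 days. 2002-10-02 + 9 days = 2002-10-11.
Next gap: 11 days. 2002-10-11 + 11 days = 2002-10-22.
Next gap: 13 days. 2002-10-22 + 13 days = 2002-11-04.
Next gap: 15 days. 2002-11-04 + 15 days = 2002-11-19.
Next gap: 17 days. 2002-11-19 + 17 days = 2002-12-06.
Next gap: 19 days. 2002-12-06 + 19 days = 2002-12-25.

2002-12-25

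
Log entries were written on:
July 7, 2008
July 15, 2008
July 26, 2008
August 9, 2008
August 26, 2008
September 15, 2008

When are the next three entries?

October 8, 2008; November 3, 2008; December 2, 2008

Gaps: 8, 11, 14, 17, 20 days — each gap is 3 larger than the previous one.
Next gap: 23 days. September 15, 2008 + 23 days = October 8, 2008.
Next gap: 26 days. October 8, 2008 + 26 days = November 3, 2008.
Next gap: 29 days. November 3, 2008 + 29 days = December 2, 2008.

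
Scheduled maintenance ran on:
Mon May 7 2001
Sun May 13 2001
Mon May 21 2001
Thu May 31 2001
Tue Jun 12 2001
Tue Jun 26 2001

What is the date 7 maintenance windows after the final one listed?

The spacing grows by 2 each time: 6, 8, 10, 12, 14 days.
Next gap: 16 days. Tue Jun 26 2001 + 16 days = Thu Jul 12 2001.
Next gap: 18 days. Thu Jul 12 2001 + 18 days = Mon Jul 30 2001.
Next gap: 20 days. Mon Jul 30 2001 + 20 days = Sun Aug 19 2001.
Next gap: 22 days. Sun Aug 19 2001 + 22 days = Mon Sep 10 2001.
Next gap: 24 days. Mon Sep 10 2001 + 24 days = Thu Oct 4 2001.
Next gap: 26 days. Thu Oct 4 2001 + 26 days = Tue Oct 30 2001.
Next gap: 28 days. Tue Oct 30 2001 + 28 days = Tue Nov 27 2001.

Tue Nov 27 2001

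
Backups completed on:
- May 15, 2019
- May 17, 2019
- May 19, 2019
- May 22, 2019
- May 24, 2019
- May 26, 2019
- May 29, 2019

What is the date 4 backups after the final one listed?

June 7, 2019

Gaps: 2, 2, 3, 2, 2, 3 days — not constant, but cyclic with period 3.
The events fall on every Wednesday, Friday and Sunday.
Next Friday: May 31, 2019.
Next Sunday: June 2, 2019.
The following Wednesday is June 5, 2019.
Next Friday: June 7, 2019.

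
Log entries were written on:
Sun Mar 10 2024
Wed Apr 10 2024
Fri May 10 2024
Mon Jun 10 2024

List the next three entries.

Each date is the 10th; the gaps (31, 30, 31) track the month lengths.
The rule is the 10th of each month.
July 2024: Wed Jul 10 2024.
Next: August 2024 → Sat Aug 10 2024.
September 2024: Tue Sep 10 2024.

Wed Jul 10 2024, Sat Aug 10 2024, Tue Sep 10 2024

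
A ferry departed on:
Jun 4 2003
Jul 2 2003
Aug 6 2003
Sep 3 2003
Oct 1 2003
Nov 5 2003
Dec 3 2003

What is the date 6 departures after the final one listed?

Jun 2 2004

These are Wednesdays at 28- or 35-day spacing (28, 35, 28, 28, 35, 28).
The pattern: 1st Wednesday of the month.
1st Wednesday of January 2004: Jan 7 2004.
February 2004 — 1st Wednesday is Feb 4 2004.
March 2004 — 1st Wednesday is Mar 3 2004.
April 2004 — 1st Wednesday is Apr 7 2004.
May 2004 — 1st Wednesday is May 5 2004.
June 2004 — 1st Wednesday is Jun 2 2004.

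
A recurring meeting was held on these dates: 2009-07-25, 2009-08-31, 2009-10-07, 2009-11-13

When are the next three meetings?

Every event comes 37 days after the last (37, 37, 37).
2009-11-13 + 37 days = 2009-12-20.
2009-12-20 + 37 days = 2010-01-26.
2010-01-26 + 37 days = 2010-03-04.

2009-12-20, 2010-01-26, 2010-03-04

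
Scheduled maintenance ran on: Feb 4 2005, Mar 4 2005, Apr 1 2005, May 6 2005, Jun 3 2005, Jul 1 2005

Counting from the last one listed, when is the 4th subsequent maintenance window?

Nov 4 2005

All dates are Fridays, 28, 28, 35, 28, 28 days apart.
Specifically, the 1st Friday of each month.
1st Friday of August 2005: Aug 5 2005.
September 2005 — 1st Friday is Sep 2 2005.
1st Friday of October 2005: Oct 7 2005.
1st Friday of November 2005: Nov 4 2005.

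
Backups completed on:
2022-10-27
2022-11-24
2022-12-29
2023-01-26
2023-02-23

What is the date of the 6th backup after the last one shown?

2023-08-31

All Thursdays; the gaps (28, 35, 28, 28) vary with month length.
This is the last Thursday of each month.
Last Thursday of March 2023: 2023-03-30.
Last Thursday of April 2023: 2023-04-27.
May 2023 ends with Thursday 2023-05-25.
Last Thursday of June 2023: 2023-06-29.
Last Thursday of July 2023: 2023-07-27.
August 2023 ends with Thursday 2023-08-31.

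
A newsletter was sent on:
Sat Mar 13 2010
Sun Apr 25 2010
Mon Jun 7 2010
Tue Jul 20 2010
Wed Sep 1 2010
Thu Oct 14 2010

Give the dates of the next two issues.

Fri Nov 26 2010, Sat Jan 8 2011

Every event comes 43 days after the last (43, 43, 43, 43, 43).
Thu Oct 14 2010 + 43 days = Fri Nov 26 2010.
Fri Nov 26 2010 + 43 days = Sat Jan 8 2011.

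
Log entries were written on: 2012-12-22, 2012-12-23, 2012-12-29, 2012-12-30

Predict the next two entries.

Gaps: 1, 6, 1 days — not constant, but cyclic with period 2.
The events fall on every Saturday and Sunday.
Next Saturday: 2013-01-05.
The following Sunday is 2013-01-06.

2013-01-05, 2013-01-06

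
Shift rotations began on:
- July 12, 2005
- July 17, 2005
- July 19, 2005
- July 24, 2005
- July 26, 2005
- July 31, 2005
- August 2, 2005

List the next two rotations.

August 7, 2005; August 9, 2005

Every event lands on a Tuesday or Sunday (gaps cycle 5, 2, 5, 2, 5, 2).
So the schedule is: every Tuesday and Sunday.
Next Sunday: August 7, 2005.
The following Tuesday is August 9, 2005.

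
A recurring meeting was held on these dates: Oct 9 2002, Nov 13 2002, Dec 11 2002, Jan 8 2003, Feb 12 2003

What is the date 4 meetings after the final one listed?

Gaps: 35, 28, 28, 35 days — a mix of 28 and 35. Every date is a Wednesday.
Each is the 2nd Wednesday of its month.
2nd Wednesday of March 2003: Mar 12 2003.
2nd Wednesday of April 2003: Apr 9 2003.
2nd Wednesday of May 2003: May 14 2003.
June 2003 — 2nd Wednesday is Jun 11 2003.

Jun 11 2003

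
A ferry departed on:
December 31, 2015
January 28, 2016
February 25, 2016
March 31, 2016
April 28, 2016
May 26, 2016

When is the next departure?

Every date is a Thursday; gaps 28, 28, 35, 28, 28 days.
Each is the last Thursday of its month (at least one falls on the 29th or later, ruling out '4th Thursday').
June 2016 ends with Thursday June 30, 2016.

June 30, 2016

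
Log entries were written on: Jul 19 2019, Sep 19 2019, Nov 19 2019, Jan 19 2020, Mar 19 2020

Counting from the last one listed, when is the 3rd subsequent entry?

Gaps: 62, 61, 61, 60 days — not constant. Every event is on the 19th of the month.
Pattern: the 19th of every 2 months.
Next: May 2020 → May 19 2020.
Next: July 2020 → Jul 19 2020.
Next: September 2020 → Sep 19 2020.

Sep 19 2020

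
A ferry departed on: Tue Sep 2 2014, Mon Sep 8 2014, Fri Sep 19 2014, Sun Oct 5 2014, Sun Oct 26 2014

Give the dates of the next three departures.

The spacing grows by 5 each time: 6, 11, 16, 21 days.
Next gap: 26 days. Sun Oct 26 2014 + 26 days = Fri Nov 21 2014.
Next gap: 31 days. Fri Nov 21 2014 + 31 days = Mon Dec 22 2014.
Next gap: 36 days. Mon Dec 22 2014 + 36 days = Tue Jan 27 2015.

Fri Nov 21 2014, Mon Dec 22 2014, Tue Jan 27 2015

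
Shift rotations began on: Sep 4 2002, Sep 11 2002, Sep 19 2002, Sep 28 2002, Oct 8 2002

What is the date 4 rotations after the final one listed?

Intervals are 7, 8, 9, 10 days — an arithmetic progression with common difference 1.
Next gap: 11 days. Oct 8 2002 + 11 days = Oct 19 2002.
Next gap: 12 days. Oct 19 2002 + 12 days = Oct 31 2002.
Next gap: 13 days. Oct 31 2002 + 13 days = Nov 13 2002.
Next gap: 14 days. Nov 13 2002 + 14 days = Nov 27 2002.

Nov 27 2002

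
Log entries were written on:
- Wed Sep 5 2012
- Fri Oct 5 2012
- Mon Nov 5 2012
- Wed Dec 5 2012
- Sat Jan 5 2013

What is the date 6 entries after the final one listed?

The day-of-month is always 5 (30, 31, 30, 31 days between events).
So this recurs on the 5th of each month.
February 2013: Tue Feb 5 2013.
March 2013: Tue Mar 5 2013.
Next: April 2013 → Fri Apr 5 2013.
Next: May 2013 → Sun May 5 2013.
Next: June 2013 → Wed Jun 5 2013.
July 2013: Fri Jul 5 2013.

Fri Jul 5 2013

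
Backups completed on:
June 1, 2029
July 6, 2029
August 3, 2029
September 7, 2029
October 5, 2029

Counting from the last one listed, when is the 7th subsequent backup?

These are Fridays at 28- or 35-day spacing (35, 28, 35, 28).
The pattern: 1st Friday of the month.
1st Friday of November 2029: November 2, 2029.
1st Friday of December 2029: December 7, 2029.
1st Friday of January 2030: January 4, 2030.
1st Friday of February 2030: February 1, 2030.
March 2030 — 1st Friday is March 1, 2030.
1st Friday of April 2030: April 5, 2030.
1st Friday of May 2030: May 3, 2030.

May 3, 2030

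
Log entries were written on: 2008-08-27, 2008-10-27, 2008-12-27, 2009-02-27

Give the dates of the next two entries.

The day-of-month is always 27 (61, 61, 62 days between events).
So this recurs on the 27th of every 2 months.
April 2009: 2009-04-27.
June 2009: 2009-06-27.

2009-04-27, 2009-06-27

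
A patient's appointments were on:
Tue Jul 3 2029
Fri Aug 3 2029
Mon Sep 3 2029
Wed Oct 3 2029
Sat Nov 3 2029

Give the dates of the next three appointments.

Gaps: 31, 31, 30, 31 days — not constant. Every event is on the 3rd of the month.
Pattern: the 3rd of each month.
December 2029: Mon Dec 3 2029.
January 2030: Thu Jan 3 2030.
Next: February 2030 → Sun Feb 3 2030.

Mon Dec 3 2029, Thu Jan 3 2030, Sun Feb 3 2030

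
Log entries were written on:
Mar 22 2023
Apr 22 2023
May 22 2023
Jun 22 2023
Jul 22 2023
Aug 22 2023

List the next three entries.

The day-of-month is always 22 (31, 30, 31, 30, 31 days between events).
So this recurs on the 22nd of each month.
September 2023: Sep 22 2023.
October 2023: Oct 22 2023.
Next: November 2023 → Nov 22 2023.

Sep 22 2023, Oct 22 2023, Nov 22 2023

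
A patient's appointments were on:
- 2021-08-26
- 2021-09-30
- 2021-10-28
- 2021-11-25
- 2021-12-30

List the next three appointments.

2022-01-27, 2022-02-24, 2022-03-31

Every date is a Thursday; gaps 35, 28, 28, 35 days.
Each is the last Thursday of its month (at least one falls on the 29th or later, ruling out '4th Thursday').
January 2022 ends with Thursday 2022-01-27.
February 2022 ends with Thursday 2022-02-24.
March 2022 ends with Thursday 2022-03-31.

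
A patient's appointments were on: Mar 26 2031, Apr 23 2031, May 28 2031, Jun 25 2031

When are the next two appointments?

All dates are Wednesdays, 28, 35, 28 days apart.
Specifically, the 4th Wednesday of each month.
4th Wednesday of July 2031: Jul 23 2031.
4th Wednesday of August 2031: Aug 27 2031.

Jul 23 2031, Aug 27 2031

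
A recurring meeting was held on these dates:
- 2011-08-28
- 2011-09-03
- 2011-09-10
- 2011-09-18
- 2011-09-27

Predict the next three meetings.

The spacing grows by 1 each time: 6, 7, 8, 9 days.
Next gap: 10 days. 2011-09-27 + 10 days = 2011-10-07.
Next gap: 11 days. 2011-10-07 + 11 days = 2011-10-18.
Next gap: 12 days. 2011-10-18 + 12 days = 2011-10-30.

2011-10-07, 2011-10-18, 2011-10-30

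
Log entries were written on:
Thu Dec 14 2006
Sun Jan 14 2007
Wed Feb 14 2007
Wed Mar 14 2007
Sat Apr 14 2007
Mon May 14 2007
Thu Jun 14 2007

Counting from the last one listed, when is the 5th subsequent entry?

Gaps: 31, 31, 28, 31, 30, 31 days — not constant. Every event is on the 14th of the month.
Pattern: the 14th of each month.
July 2007: Sat Jul 14 2007.
Next: August 2007 → Tue Aug 14 2007.
Next: September 2007 → Fri Sep 14 2007.
October 2007: Sun Oct 14 2007.
November 2007: Wed Nov 14 2007.

Wed Nov 14 2007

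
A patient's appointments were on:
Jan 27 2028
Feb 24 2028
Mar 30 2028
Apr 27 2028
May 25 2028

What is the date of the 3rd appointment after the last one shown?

Aug 31 2028

All Thursdays; the gaps (28, 35, 28, 28) vary with month length.
This is the last Thursday of each month.
June 2028 ends with Thursday Jun 29 2028.
Last Thursday of July 2028: Jul 27 2028.
August 2028 ends with Thursday Aug 31 2028.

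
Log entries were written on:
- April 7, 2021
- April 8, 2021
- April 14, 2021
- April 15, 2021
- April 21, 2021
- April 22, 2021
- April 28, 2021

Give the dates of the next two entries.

Every event lands on a Wednesday or Thursday (gaps cycle 1, 6, 1, 6, 1, 6).
So the schedule is: every Wednesday and Thursday.
Next Thursday: April 29, 2021.
Next Wednesday: May 5, 2021.

April 29, 2021; May 5, 2021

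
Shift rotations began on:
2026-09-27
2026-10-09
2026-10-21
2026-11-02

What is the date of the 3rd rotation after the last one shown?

Every event comes 12 days after the last (12, 12, 12).
2026-11-02 + 12 days = 2026-11-14.
2026-11-14 + 12 days = 2026-11-26.
2026-11-26 + 12 days = 2026-12-08.

2026-12-08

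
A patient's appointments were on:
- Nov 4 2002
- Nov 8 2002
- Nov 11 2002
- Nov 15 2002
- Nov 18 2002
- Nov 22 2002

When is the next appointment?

The gap pattern 4, 3, 4, 3, 4 repeats every 2 events.
These are the Mondays and Fridays of each week.
Next Monday: Nov 25 2002.

Nov 25 2002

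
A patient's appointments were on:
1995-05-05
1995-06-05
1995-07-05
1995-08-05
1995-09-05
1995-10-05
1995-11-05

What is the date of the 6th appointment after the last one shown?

Each date is the 5th; the gaps (31, 30, 31, 31, 30, 31) track the month lengths.
The rule is the 5th of each month.
December 1995: 1995-12-05.
January 1996: 1996-01-05.
Next: February 1996 → 1996-02-05.
Next: March 1996 → 1996-03-05.
April 1996: 1996-04-05.
May 1996: 1996-05-05.

1996-05-05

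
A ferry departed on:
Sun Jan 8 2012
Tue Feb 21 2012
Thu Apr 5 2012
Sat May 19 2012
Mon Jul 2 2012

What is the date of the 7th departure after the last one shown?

Every event comes 44 days after the last (44, 44, 44, 44).
Mon Jul 2 2012 + 44 days = Wed Aug 15 2012.
Wed Aug 15 2012 + 44 days = Fri Sep 28 2012.
Fri Sep 28 2012 + 44 days = Sun Nov 11 2012.
Sun Nov 11 2012 + 44 days = Tue Dec 25 2012.
Tue Dec 25 2012 + 44 days = Thu Feb 7 2013.
Thu Feb 7 2013 + 44 days = Sat Mar 23 2013.
Sat Mar 23 2013 + 44 days = Mon May 6 2013.

Mon May 6 2013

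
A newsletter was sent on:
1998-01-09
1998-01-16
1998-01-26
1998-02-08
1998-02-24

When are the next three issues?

Intervals are 7, 10, 13, 16 days — an arithmetic progression with common difference 3.
Next gap: 19 days. 1998-02-24 + 19 days = 1998-03-15.
Next gap: 22 days. 1998-03-15 + 22 days = 1998-04-06.
Next gap: 25 days. 1998-04-06 + 25 days = 1998-05-01.

1998-03-15, 1998-04-06, 1998-05-01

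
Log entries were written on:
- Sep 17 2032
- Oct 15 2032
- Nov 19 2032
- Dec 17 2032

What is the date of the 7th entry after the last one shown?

Jul 15 2033

All dates are Fridays, 28, 35, 28 days apart.
Specifically, the 3rd Friday of each month.
3rd Friday of January 2033: Jan 21 2033.
February 2033 — 3rd Friday is Feb 18 2033.
3rd Friday of March 2033: Mar 18 2033.
April 2033 — 3rd Friday is Apr 15 2033.
3rd Friday of May 2033: May 20 2033.
3rd Friday of June 2033: Jun 17 2033.
3rd Friday of July 2033: Jul 15 2033.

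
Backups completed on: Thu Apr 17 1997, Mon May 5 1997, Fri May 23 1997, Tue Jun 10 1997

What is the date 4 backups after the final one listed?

Gaps between consecutive events: 18, 18, 18 days — a constant 18-day interval.
Tue Jun 10 1997 + 18 days = Sat Jun 28 1997.
Sat Jun 28 1997 + 18 days = Wed Jul 16 1997.
Wed Jul 16 1997 + 18 days = Sun Aug 3 1997.
Sun Aug 3 1997 + 18 days = Thu Aug 21 1997.

Thu Aug 21 1997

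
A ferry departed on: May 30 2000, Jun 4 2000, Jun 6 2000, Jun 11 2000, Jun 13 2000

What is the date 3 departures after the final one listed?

Gaps: 5, 2, 5, 2 days — not constant, but cyclic with period 2.
The events fall on every Tuesday and Sunday.
Next Sunday: Jun 18 2000.
The following Tuesday is Jun 20 2000.
Next Sunday: Jun 25 2000.

Jun 25 2000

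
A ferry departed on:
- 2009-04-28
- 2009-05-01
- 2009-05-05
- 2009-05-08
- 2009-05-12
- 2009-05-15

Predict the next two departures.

2009-05-19, 2009-05-22

Gaps: 3, 4, 3, 4, 3 days — not constant, but cyclic with period 2.
The events fall on every Tuesday and Friday.
The following Tuesday is 2009-05-19.
The following Friday is 2009-05-22.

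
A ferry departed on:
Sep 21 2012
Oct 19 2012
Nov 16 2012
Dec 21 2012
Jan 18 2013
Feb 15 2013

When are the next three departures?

Mar 15 2013, Apr 19 2013, May 17 2013

All dates are Fridays, 28, 28, 35, 28, 28 days apart.
Specifically, the 3rd Friday of each month.
3rd Friday of March 2013: Mar 15 2013.
3rd Friday of April 2013: Apr 19 2013.
May 2013 — 3rd Friday is May 17 2013.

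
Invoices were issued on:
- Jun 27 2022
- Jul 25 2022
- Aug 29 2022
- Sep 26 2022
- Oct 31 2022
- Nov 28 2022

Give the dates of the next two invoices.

Dec 26 2022, Jan 30 2023

All Mondays; the gaps (28, 35, 28, 35, 28) vary with month length.
This is the last Monday of each month.
Last Monday of December 2022: Dec 26 2022.
January 2023 ends with Monday Jan 30 2023.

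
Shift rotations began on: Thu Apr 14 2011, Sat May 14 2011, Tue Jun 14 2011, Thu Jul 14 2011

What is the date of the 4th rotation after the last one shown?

Mon Nov 14 2011

The day-of-month is always 14 (30, 31, 30 days between events).
So this recurs on the 14th of each month.
Next: August 2011 → Sun Aug 14 2011.
September 2011: Wed Sep 14 2011.
October 2011: Fri Oct 14 2011.
November 2011: Mon Nov 14 2011.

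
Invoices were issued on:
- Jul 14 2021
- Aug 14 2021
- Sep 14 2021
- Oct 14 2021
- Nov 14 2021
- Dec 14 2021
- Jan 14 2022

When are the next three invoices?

Feb 14 2022, Mar 14 2022, Apr 14 2022

Each date is the 14th; the gaps (31, 31, 30, 31, 30, 31) track the month lengths.
The rule is the 14th of each month.
Next: February 2022 → Feb 14 2022.
March 2022: Mar 14 2022.
Next: April 2022 → Apr 14 2022.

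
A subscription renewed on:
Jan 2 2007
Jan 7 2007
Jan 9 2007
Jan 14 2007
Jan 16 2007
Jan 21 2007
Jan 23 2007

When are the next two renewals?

Jan 28 2007, Jan 30 2007

Gaps: 5, 2, 5, 2, 5, 2 days — not constant, but cyclic with period 2.
The events fall on every Tuesday and Sunday.
The following Sunday is Jan 28 2007.
Next Tuesday: Jan 30 2007.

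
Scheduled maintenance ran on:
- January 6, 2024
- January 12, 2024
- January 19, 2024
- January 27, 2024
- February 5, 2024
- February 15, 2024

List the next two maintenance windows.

February 26, 2024; March 9, 2024

Gaps: 6, 7, 8, 9, 10 days — each gap is 1 larger than the previous one.
Next gap: 11 days. February 15, 2024 + 11 days = February 26, 2024.
Next gap: 12 days. February 26, 2024 + 12 days = March 9, 2024.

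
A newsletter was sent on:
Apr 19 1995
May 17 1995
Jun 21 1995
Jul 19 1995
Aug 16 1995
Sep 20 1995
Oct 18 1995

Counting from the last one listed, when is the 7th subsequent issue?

May 15 1996

These are Wednesdays at 28- or 35-day spacing (28, 35, 28, 28, 35, 28).
The pattern: 3rd Wednesday of the month.
3rd Wednesday of November 1995: Nov 15 1995.
3rd Wednesday of December 1995: Dec 20 1995.
3rd Wednesday of January 1996: Jan 17 1996.
3rd Wednesday of February 1996: Feb 21 1996.
March 1996 — 3rd Wednesday is Mar 20 1996.
April 1996 — 3rd Wednesday is Apr 17 1996.
3rd Wednesday of May 1996: May 15 1996.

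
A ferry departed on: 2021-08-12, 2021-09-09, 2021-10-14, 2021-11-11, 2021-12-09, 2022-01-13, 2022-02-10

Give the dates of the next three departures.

Gaps: 28, 35, 28, 28, 35, 28 days — a mix of 28 and 35. Every date is a Thursday.
Each is the 2nd Thursday of its month.
March 2022 — 2nd Thursday is 2022-03-10.
April 2022 — 2nd Thursday is 2022-04-14.
May 2022 — 2nd Thursday is 2022-05-12.

2022-03-10, 2022-04-14, 2022-05-12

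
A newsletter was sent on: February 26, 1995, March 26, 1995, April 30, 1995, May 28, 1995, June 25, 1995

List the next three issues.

July 30, 1995; August 27, 1995; September 24, 1995

Every date is a Sunday; gaps 28, 35, 28, 28 days.
Each is the last Sunday of its month (at least one falls on the 29th or later, ruling out '4th Sunday').
Last Sunday of July 1995: July 30, 1995.
Last Sunday of August 1995: August 27, 1995.
September 1995 ends with Sunday September 24, 1995.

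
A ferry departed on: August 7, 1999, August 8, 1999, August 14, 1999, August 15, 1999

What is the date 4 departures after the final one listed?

August 29, 1999

Gaps: 1, 6, 1 days — not constant, but cyclic with period 2.
The events fall on every Saturday and Sunday.
Next Saturday: August 21, 1999.
Next Sunday: August 22, 1999.
The following Saturday is August 28, 1999.
The following Sunday is August 29, 1999.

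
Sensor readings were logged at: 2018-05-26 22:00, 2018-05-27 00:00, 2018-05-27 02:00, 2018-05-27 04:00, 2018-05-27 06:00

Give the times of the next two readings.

Spacing: 2, 2, 2, 2 h — constant 2 h.
2018-05-27 06:00 + 2 h = 2018-05-27 08:00.
2018-05-27 08:00 + 2 h = 2018-05-27 10:00.

2018-05-27 08:00, 2018-05-27 10:00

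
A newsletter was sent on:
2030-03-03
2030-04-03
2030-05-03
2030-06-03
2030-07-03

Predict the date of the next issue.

Gaps: 31, 30, 31, 30 days — not constant. Every event is on the 3rd of the month.
Pattern: the 3rd of each month.
August 2030: 2030-08-03.

2030-08-03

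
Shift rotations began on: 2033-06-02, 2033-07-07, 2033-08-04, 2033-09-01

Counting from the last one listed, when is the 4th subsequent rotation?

2034-01-05

Gaps: 35, 28, 28 days — a mix of 28 and 35. Every date is a Thursday.
Each is the 1st Thursday of its month.
1st Thursday of October 2033: 2033-10-06.
1st Thursday of November 2033: 2033-11-03.
December 2033 — 1st Thursday is 2033-12-01.
1st Thursday of January 2034: 2034-01-05.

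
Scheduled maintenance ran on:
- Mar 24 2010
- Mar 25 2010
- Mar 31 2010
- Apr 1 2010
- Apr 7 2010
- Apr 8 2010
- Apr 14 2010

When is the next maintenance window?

Every event lands on a Wednesday or Thursday (gaps cycle 1, 6, 1, 6, 1, 6).
So the schedule is: every Wednesday and Thursday.
The following Thursday is Apr 15 2010.

Apr 15 2010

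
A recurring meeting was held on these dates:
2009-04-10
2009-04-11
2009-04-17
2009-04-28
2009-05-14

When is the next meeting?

The spacing grows by 5 each time: 1, 6, 11, 16 days.
Next gap: 21 days. 2009-05-14 + 21 days = 2009-06-04.

2009-06-04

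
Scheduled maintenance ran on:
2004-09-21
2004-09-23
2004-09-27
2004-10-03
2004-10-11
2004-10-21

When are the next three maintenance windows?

Intervals are 2, 4, 6, 8, 10 days — an arithmetic progression with common difference 2.
Next gap: 12 days. 2004-10-21 + 12 days = 2004-11-02.
Next gap: 14 days. 2004-11-02 + 14 days = 2004-11-16.
Next gap: 16 days. 2004-11-16 + 16 days = 2004-12-02.

2004-11-02, 2004-11-16, 2004-12-02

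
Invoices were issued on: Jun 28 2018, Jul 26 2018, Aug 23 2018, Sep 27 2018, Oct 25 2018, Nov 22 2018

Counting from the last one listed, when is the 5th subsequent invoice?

These are Thursdays at 28- or 35-day spacing (28, 28, 35, 28, 28).
The pattern: 4th Thursday of the month.
4th Thursday of December 2018: Dec 27 2018.
January 2019 — 4th Thursday is Jan 24 2019.
4th Thursday of February 2019: Feb 28 2019.
March 2019 — 4th Thursday is Mar 28 2019.
4th Thursday of April 2019: Apr 25 2019.

Apr 25 2019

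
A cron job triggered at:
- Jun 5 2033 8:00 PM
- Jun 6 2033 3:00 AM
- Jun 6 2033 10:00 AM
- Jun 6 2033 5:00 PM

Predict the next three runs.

Spacing: 7, 7, 7 h — constant 7 h.
Jun 6 2033 5:00 PM + 7 h = Jun 7 2033 12:00 AM.
Jun 7 2033 12:00 AM + 7 h = Jun 7 2033 7:00 AM.
Jun 7 2033 7:00 AM + 7 h = Jun 7 2033 2:00 PM.

Jun 7 2033 12:00 AM, Jun 7 2033 7:00 AM, Jun 7 2033 2:00 PM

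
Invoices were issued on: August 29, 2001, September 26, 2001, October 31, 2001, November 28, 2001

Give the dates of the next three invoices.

Every date is a Wednesday; gaps 28, 35, 28 days.
Each is the last Wednesday of its month (at least one falls on the 29th or later, ruling out '4th Wednesday').
December 2001 ends with Wednesday December 26, 2001.
January 2002 ends with Wednesday January 30, 2002.
Last Wednesday of February 2002: February 27, 2002.

December 26, 2001; January 30, 2002; February 27, 2002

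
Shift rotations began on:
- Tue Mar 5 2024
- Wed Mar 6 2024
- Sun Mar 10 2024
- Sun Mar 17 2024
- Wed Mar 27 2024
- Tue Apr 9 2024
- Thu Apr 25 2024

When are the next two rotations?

Gaps: 1, 4, 7, 10, 13, 16 days — each gap is 3 larger than the previous one.
Next gap: 19 days. Thu Apr 25 2024 + 19 days = Tue May 14 2024.
Next gap: 22 days. Tue May 14 2024 + 22 days = Wed Jun 5 2024.

Tue May 14 2024, Wed Jun 5 2024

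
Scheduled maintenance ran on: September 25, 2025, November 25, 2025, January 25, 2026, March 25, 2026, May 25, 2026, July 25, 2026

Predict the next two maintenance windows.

Each date is the 25th; the gaps (61, 61, 59, 61, 61) track the month lengths.
The rule is the 25th of every 2 months.
September 2026: September 25, 2026.
Next: November 2026 → November 25, 2026.

September 25, 2026; November 25, 2026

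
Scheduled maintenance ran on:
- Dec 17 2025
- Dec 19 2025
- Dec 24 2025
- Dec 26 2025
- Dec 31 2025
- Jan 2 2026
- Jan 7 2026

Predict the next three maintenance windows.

The gap pattern 2, 5, 2, 5, 2, 5 repeats every 2 events.
These are the Wednesdays and Fridays of each week.
Next Friday: Jan 9 2026.
Next Wednesday: Jan 14 2026.
The following Friday is Jan 16 2026.

Jan 9 2026, Jan 14 2026, Jan 16 2026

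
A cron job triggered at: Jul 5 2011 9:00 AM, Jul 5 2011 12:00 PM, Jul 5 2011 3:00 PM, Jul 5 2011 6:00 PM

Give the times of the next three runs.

Jul 5 2011 9:00 PM, Jul 6 2011 12:00 AM, Jul 6 2011 3:00 AM

Gaps: 3, 3, 3 hours — each event is 3 hours after the previous one.
Jul 5 2011 6:00 PM + 3 h = Jul 5 2011 9:00 PM.
Jul 5 2011 9:00 PM + 3 h = Jul 6 2011 12:00 AM.
Jul 6 2011 12:00 AM + 3 h = Jul 6 2011 3:00 AM.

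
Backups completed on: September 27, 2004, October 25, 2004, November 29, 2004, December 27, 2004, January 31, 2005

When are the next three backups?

February 28, 2005; March 28, 2005; April 25, 2005

These are Mondays with 28, 35, 28, 35-day gaps.
Each is the final Monday of its month — November 29, 2004 is past the 28th, so '4th Monday' doesn't fit.
Last Monday of February 2005: February 28, 2005.
March 2005 ends with Monday March 28, 2005.
Last Monday of April 2005: April 25, 2005.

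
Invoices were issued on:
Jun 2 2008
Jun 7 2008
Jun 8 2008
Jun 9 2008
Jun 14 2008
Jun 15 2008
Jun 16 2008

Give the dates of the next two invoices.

The gap pattern 5, 1, 1, 5, 1, 1 repeats every 3 events.
These are the Mondays, Saturdays and Sundays of each week.
The following Saturday is Jun 21 2008.
Next Sunday: Jun 22 2008.

Jun 21 2008, Jun 22 2008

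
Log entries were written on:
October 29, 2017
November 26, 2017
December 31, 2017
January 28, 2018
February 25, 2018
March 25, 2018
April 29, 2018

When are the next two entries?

May 27, 2018; June 24, 2018

Every date is a Sunday; gaps 28, 35, 28, 28, 28, 35 days.
Each is the last Sunday of its month (at least one falls on the 29th or later, ruling out '4th Sunday').
May 2018 ends with Sunday May 27, 2018.
Last Sunday of June 2018: June 24, 2018.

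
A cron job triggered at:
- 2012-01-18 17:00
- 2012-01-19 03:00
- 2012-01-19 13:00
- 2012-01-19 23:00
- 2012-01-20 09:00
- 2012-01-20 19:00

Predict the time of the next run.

2012-01-21 05:00

Gaps: 10, 10, 10, 10, 10 hours — each event is 10 hours after the previous one.
2012-01-20 19:00 + 10 h = 2012-01-21 05:00.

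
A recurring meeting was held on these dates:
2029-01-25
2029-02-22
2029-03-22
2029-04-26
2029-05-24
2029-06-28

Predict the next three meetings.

These are Thursdays at 28- or 35-day spacing (28, 28, 35, 28, 35).
The pattern: 4th Thursday of the month.
July 2029 — 4th Thursday is 2029-07-26.
August 2029 — 4th Thursday is 2029-08-23.
4th Thursday of September 2029: 2029-09-27.

2029-07-26, 2029-08-23, 2029-09-27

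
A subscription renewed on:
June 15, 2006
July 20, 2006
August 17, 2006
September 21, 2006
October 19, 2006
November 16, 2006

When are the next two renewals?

Gaps: 35, 28, 35, 28, 28 days — a mix of 28 and 35. Every date is a Thursday.
Each is the 3rd Thursday of its month.
3rd Thursday of December 2006: December 21, 2006.
January 2007 — 3rd Thursday is January 18, 2007.

December 21, 2006; January 18, 2007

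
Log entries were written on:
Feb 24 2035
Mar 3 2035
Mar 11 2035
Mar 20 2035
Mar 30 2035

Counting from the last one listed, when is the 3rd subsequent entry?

May 5 2035

Intervals are 7, 8, 9, 10 days — an arithmetic progression with common difference 1.
Next gap: 11 days. Mar 30 2035 + 11 days = Apr 10 2035.
Next gap: 12 days. Apr 10 2035 + 12 days = Apr 22 2035.
Next gap: 13 days. Apr 22 2035 + 13 days = May 5 2035.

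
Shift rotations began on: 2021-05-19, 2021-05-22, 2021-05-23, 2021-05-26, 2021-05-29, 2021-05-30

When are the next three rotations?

2021-06-02, 2021-06-05, 2021-06-06

Every event lands on a Wednesday or Saturday or Sunday (gaps cycle 3, 1, 3, 3, 1).
So the schedule is: every Wednesday, Saturday and Sunday.
Next Wednesday: 2021-06-02.
The following Saturday is 2021-06-05.
Next Sunday: 2021-06-06.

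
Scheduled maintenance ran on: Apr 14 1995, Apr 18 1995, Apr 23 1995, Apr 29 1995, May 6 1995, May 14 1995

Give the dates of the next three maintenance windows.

Gaps: 4, 5, 6, 7, 8 days — each gap is 1 larger than the previous one.
Next gap: 9 days. May 14 1995 + 9 days = May 23 1995.
Next gap: 10 days. May 23 1995 + 10 days = Jun 2 1995.
Next gap: 11 days. Jun 2 1995 + 11 days = Jun 13 1995.

May 23 1995, Jun 2 1995, Jun 13 1995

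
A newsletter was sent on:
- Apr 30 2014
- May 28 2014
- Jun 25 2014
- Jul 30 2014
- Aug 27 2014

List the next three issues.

Sep 24 2014, Oct 29 2014, Nov 26 2014

Every date is a Wednesday; gaps 28, 28, 35, 28 days.
Each is the last Wednesday of its month (at least one falls on the 29th or later, ruling out '4th Wednesday').
Last Wednesday of September 2014: Sep 24 2014.
Last Wednesday of October 2014: Oct 29 2014.
Last Wednesday of November 2014: Nov 26 2014.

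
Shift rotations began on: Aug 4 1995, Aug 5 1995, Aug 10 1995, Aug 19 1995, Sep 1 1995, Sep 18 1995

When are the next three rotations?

Gaps: 1, 5, 9, 13, 17 days — each gap is 4 larger than the previous one.
Next gap: 21 days. Sep 18 1995 + 21 days = Oct 9 1995.
Next gap: 25 days. Oct 9 1995 + 25 days = Nov 3 1995.
Next gap: 29 days. Nov 3 1995 + 29 days = Dec 2 1995.

Oct 9 1995, Nov 3 1995, Dec 2 1995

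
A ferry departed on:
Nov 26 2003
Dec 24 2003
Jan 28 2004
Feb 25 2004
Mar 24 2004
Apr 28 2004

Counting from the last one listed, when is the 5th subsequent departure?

Sep 22 2004

Gaps: 28, 35, 28, 28, 35 days — a mix of 28 and 35. Every date is a Wednesday.
Each is the 4th Wednesday of its month.
May 2004 — 4th Wednesday is May 26 2004.
June 2004 — 4th Wednesday is Jun 23 2004.
July 2004 — 4th Wednesday is Jul 28 2004.
4th Wednesday of August 2004: Aug 25 2004.
4th Wednesday of September 2004: Sep 22 2004.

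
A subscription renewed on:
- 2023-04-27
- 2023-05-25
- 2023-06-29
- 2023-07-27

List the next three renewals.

These are Thursdays with 28, 35, 28-day gaps.
Each is the final Thursday of its month — 2023-06-29 is past the 28th, so '4th Thursday' doesn't fit.
Last Thursday of August 2023: 2023-08-31.
Last Thursday of September 2023: 2023-09-28.
Last Thursday of October 2023: 2023-10-26.

2023-08-31, 2023-09-28, 2023-10-26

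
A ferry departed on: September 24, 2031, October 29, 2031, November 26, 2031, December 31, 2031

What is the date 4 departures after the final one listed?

April 28, 2032

These are Wednesdays with 35, 28, 35-day gaps.
Each is the final Wednesday of its month — October 29, 2031 is past the 28th, so '4th Wednesday' doesn't fit.
Last Wednesday of January 2032: January 28, 2032.
Last Wednesday of February 2032: February 25, 2032.
Last Wednesday of March 2032: March 31, 2032.
Last Wednesday of April 2032: April 28, 2032.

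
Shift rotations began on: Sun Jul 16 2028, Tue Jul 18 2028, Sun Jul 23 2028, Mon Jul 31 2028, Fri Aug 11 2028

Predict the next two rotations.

The spacing grows by 3 each time: 2, 5, 8, 11 days.
Next gap: 14 days. Fri Aug 11 2028 + 14 days = Fri Aug 25 2028.
Next gap: 17 days. Fri Aug 25 2028 + 17 days = Mon Sep 11 2028.

Fri Aug 25 2028, Mon Sep 11 2028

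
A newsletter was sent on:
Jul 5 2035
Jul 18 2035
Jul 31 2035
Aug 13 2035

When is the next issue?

Gaps between consecutive events: 13, 13, 13 days — a constant 13-day interval.
Aug 13 2035 + 13 days = Aug 26 2035.

Aug 26 2035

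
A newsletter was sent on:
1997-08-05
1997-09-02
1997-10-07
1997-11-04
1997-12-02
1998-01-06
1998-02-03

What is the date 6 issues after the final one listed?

1998-08-04

Gaps: 28, 35, 28, 28, 35, 28 days — a mix of 28 and 35. Every date is a Tuesday.
Each is the 1st Tuesday of its month.
March 1998 — 1st Tuesday is 1998-03-03.
April 1998 — 1st Tuesday is 1998-04-07.
May 1998 — 1st Tuesday is 1998-05-05.
June 1998 — 1st Tuesday is 1998-06-02.
July 1998 — 1st Tuesday is 1998-07-07.
1st Tuesday of August 1998: 1998-08-04.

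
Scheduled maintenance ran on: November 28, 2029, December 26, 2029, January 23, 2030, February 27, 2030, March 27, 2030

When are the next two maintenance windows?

April 24, 2030; May 22, 2030

All dates are Wednesdays, 28, 28, 35, 28 days apart.
Specifically, the 4th Wednesday of each month.
4th Wednesday of April 2030: April 24, 2030.
4th Wednesday of May 2030: May 22, 2030.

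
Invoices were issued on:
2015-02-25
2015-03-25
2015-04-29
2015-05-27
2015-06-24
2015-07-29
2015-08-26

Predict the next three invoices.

2015-09-30, 2015-10-28, 2015-11-25

These are Wednesdays with 28, 35, 28, 28, 35, 28-day gaps.
Each is the final Wednesday of its month — 2015-04-29 is past the 28th, so '4th Wednesday' doesn't fit.
September 2015 ends with Wednesday 2015-09-30.
October 2015 ends with Wednesday 2015-10-28.
November 2015 ends with Wednesday 2015-11-25.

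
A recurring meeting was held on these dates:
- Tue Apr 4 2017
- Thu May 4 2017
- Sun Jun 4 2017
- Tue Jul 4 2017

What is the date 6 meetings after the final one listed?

Thu Jan 4 2018

The day-of-month is always 4 (30, 31, 30 days between events).
So this recurs on the 4th of each month.
Next: August 2017 → Fri Aug 4 2017.
September 2017: Mon Sep 4 2017.
Next: October 2017 → Wed Oct 4 2017.
Next: November 2017 → Sat Nov 4 2017.
December 2017: Mon Dec 4 2017.
Next: January 2018 → Thu Jan 4 2018.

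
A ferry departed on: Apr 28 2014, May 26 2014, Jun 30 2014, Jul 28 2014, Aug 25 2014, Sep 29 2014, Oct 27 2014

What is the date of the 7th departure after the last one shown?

These are Mondays with 28, 35, 28, 28, 35, 28-day gaps.
Each is the final Monday of its month — Jun 30 2014 is past the 28th, so '4th Monday' doesn't fit.
November 2014 ends with Monday Nov 24 2014.
December 2014 ends with Monday Dec 29 2014.
Last Monday of January 2015: Jan 26 2015.
February 2015 ends with Monday Feb 23 2015.
Last Monday of March 2015: Mar 30 2015.
April 2015 ends with Monday Apr 27 2015.
May 2015 ends with Monday May 25 2015.

May 25 2015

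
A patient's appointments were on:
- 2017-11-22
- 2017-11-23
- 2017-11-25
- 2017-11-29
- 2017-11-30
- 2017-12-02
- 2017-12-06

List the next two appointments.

2017-12-07, 2017-12-09

The gap pattern 1, 2, 4, 1, 2, 4 repeats every 3 events.
These are the Wednesdays, Thursdays and Saturdays of each week.
The following Thursday is 2017-12-07.
The following Saturday is 2017-12-09.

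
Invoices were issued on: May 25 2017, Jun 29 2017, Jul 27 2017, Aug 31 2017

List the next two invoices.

Sep 28 2017, Oct 26 2017

Every date is a Thursday; gaps 35, 28, 35 days.
Each is the last Thursday of its month (at least one falls on the 29th or later, ruling out '4th Thursday').
Last Thursday of September 2017: Sep 28 2017.
October 2017 ends with Thursday Oct 26 2017.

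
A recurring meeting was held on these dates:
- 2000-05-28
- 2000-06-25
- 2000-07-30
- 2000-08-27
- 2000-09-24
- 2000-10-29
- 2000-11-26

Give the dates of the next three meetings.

2000-12-31, 2001-01-28, 2001-02-25

All Sundays; the gaps (28, 35, 28, 28, 35, 28) vary with month length.
This is the last Sunday of each month.
Last Sunday of December 2000: 2000-12-31.
Last Sunday of January 2001: 2001-01-28.
February 2001 ends with Sunday 2001-02-25.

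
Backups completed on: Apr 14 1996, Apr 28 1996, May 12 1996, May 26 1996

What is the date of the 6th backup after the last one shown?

Aug 18 1996

The spacing is 14, 14, 14 days — always 14 days.
May 26 1996 + 14 days = Jun 9 1996.
Jun 9 1996 + 14 days = Jun 23 1996.
Jun 23 1996 + 14 days = Jul 7 1996.
Jul 7 1996 + 14 days = Jul 21 1996.
Jul 21 1996 + 14 days = Aug 4 1996.
Aug 4 1996 + 14 days = Aug 18 1996.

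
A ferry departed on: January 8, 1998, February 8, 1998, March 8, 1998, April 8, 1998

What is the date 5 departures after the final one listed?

The day-of-month is always 8 (31, 28, 31 days between events).
So this recurs on the 8th of each month.
May 1998: May 8, 1998.
June 1998: June 8, 1998.
Next: July 1998 → July 8, 1998.
August 1998: August 8, 1998.
September 1998: September 8, 1998.

September 8, 1998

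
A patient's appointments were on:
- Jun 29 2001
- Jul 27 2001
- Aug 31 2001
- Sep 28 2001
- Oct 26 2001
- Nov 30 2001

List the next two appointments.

Dec 28 2001, Jan 25 2002

These are Fridays with 28, 35, 28, 28, 35-day gaps.
Each is the final Friday of its month — Jun 29 2001 is past the 28th, so '4th Friday' doesn't fit.
Last Friday of December 2001: Dec 28 2001.
January 2002 ends with Friday Jan 25 2002.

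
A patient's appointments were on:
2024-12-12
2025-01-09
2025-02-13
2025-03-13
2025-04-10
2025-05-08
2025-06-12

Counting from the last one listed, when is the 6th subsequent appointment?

All dates are Thursdays, 28, 35, 28, 28, 28, 35 days apart.
Specifically, the 2nd Thursday of each month.
2nd Thursday of July 2025: 2025-07-10.
August 2025 — 2nd Thursday is 2025-08-14.
2nd Thursday of September 2025: 2025-09-11.
October 2025 — 2nd Thursday is 2025-10-09.
2nd Thursday of November 2025: 2025-11-13.
December 2025 — 2nd Thursday is 2025-12-11.

2025-12-11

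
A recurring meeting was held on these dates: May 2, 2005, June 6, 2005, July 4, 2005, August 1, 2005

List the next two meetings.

September 5, 2005; October 3, 2005

These are Mondays at 28- or 35-day spacing (35, 28, 28).
The pattern: 1st Monday of the month.
1st Monday of September 2005: September 5, 2005.
1st Monday of October 2005: October 3, 2005.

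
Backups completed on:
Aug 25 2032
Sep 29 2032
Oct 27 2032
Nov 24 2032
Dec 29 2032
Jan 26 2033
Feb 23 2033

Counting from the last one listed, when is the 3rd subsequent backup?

All Wednesdays; the gaps (35, 28, 28, 35, 28, 28) vary with month length.
This is the last Wednesday of each month.
March 2033 ends with Wednesday Mar 30 2033.
April 2033 ends with Wednesday Apr 27 2033.
May 2033 ends with Wednesday May 25 2033.

May 25 2033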